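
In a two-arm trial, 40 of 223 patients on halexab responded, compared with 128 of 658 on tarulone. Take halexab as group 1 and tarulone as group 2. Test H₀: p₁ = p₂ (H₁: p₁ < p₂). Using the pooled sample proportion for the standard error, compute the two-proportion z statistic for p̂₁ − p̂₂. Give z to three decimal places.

p̂₁ = 40/223 ≈ 0.17937, p̂₂ = 128/658 ≈ 0.19453.
Pooled p̂ = (40+128)/(223+658) = 168/881 = 0.19069.
SE = √(0.154329 × 0.00600406) = 0.03044.
z = (0.17937 − 0.19453)/0.03044 = -0.01516/0.03044 = -0.498.

z = -0.498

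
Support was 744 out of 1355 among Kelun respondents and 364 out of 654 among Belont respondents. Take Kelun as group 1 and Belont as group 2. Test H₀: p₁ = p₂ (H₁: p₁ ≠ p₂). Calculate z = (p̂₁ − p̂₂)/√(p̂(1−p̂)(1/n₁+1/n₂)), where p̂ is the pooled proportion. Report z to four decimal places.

p̂₁ = 744/1355 ≈ 0.549077, p̂₂ = 364/654 ≈ 0.556575.
Pooled p̂ = (744+364)/(1355+654) = 1108/2009 = 0.551518.
SE = √(0.247346 × 0.00226706) = 0.023680.
z = (0.549077 − 0.556575)/0.023680 = -0.007498/0.023680 = -0.3166.
p-value = 2·P(Z > 0.317) ≈ 0.7515.

z = -0.3166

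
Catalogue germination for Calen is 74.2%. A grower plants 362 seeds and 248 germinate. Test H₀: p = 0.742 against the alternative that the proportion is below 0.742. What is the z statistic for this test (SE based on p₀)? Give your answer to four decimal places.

p̂ = 248/362 = 0.685083.
SE = √(p₀(1−p₀)/n) = √(0.19144/362) = 0.022996.
z = (0.685083 − 0.742)/0.022996 = -0.056917/0.022996 = -2.4751.
p-value = P(Z < -2.475) ≈ 0.0067.

z = -2.4751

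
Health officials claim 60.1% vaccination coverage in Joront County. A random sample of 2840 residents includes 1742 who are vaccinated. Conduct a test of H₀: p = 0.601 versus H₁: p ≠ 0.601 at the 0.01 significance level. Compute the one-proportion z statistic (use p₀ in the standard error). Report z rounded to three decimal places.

z = 1.347

p̂ = 1742/2840 ≈ 0.61338.
Standard error under H₀: √(0.601×0.399/2840) = 0.00919.
z = (0.61338 − 0.601)/0.00919 = 0.01238/0.00919 = 1.347.
p-value = 2·P(Z > 1.347) ≈ 0.1779; since p > α = 0.01, fail to reject H₀.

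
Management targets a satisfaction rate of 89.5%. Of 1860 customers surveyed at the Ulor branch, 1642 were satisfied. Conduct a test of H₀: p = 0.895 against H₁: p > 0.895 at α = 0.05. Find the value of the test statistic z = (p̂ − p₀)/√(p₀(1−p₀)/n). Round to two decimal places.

z = -1.72

p̂ = 1642/1860 = 0.8828.
SE = √(p₀(1−p₀)/n) = √(0.093975/1860) = 0.0071.
z = (0.8828 − 0.895)/0.0071 = -0.0122/0.0071 = -1.72.
p-value = P(Z > -1.717) ≈ 0.9570, so at α = 0.05 we fail to reject H₀.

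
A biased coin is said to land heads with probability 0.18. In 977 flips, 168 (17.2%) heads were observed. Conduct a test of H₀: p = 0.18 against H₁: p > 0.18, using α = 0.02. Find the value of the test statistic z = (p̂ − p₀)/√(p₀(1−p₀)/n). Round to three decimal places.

z = -0.655

p̂ = 168/977 ≈ 0.17195.
Standard error under H₀: √(0.18×0.82/977) = 0.01229.
z = (0.17195 − 0.18)/0.01229 = -0.00805/0.01229 = -0.655.
p-value = P(Z > -0.655) ≈ 0.7436. With α = 0.02, fail to reject H₀.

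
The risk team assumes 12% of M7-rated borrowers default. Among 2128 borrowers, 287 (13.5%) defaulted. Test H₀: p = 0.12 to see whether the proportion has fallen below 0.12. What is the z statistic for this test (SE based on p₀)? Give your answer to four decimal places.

z = 2.1107

p̂ = 287/2128 = 0.134868.
Standard error under H₀: √(0.12×0.88/2128) = 0.007044.
z = (0.134868 − 0.12)/0.007044 = 0.014868/0.007044 = 2.1107.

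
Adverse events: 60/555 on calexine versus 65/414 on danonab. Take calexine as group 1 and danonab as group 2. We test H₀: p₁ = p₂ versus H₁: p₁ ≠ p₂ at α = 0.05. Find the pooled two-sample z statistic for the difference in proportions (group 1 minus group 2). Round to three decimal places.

z = -2.246

p̂₁ = 60/555 = 0.10811, p̂₂ = 65/414 = 0.15700.
Pooled p̂ = (60+65)/(555+414) = 125/969 = 0.12900.
SE = √(0.112358 × 0.00421726) = 0.02177.
z = (0.10811 − 0.15700)/0.02177 = -0.04889/0.02177 = -2.246.
Two-sided p-value ≈ 2·Φ(−2.246) = 0.0247. With α = 0.05, reject H₀.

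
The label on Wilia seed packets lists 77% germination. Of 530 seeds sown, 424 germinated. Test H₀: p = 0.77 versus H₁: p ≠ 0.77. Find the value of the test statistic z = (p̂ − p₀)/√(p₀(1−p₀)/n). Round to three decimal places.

p̂ = 424/530 ≈ 0.80000.
SE = √(p₀(1−p₀)/n) = √(0.1771/530) = 0.01828.
z = (0.80000 − 0.77)/0.01828 = 0.03000/0.01828 = 1.641.
p-value = 2·P(Z > 1.641) ≈ 0.1008.

z = 1.641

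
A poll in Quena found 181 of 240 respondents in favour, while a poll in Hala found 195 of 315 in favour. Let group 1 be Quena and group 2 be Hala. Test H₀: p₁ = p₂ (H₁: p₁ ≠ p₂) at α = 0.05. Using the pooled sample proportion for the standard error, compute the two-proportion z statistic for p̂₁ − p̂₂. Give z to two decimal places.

z = 3.37

p̂₁ = 181/240 = 0.7542, p̂₂ = 195/315 = 0.6190.
Pooled p̂ = (181+195)/(240+315) = 376/555 = 0.6775.
SE = √(0.218502 × 0.00734127) = 0.0401.
z = (0.7542 − 0.6190)/0.0401 = 0.1352/0.0401 = 3.37.
p-value = 2·P(Z > 3.374) ≈ 0.0007. With α = 0.05, reject H₀.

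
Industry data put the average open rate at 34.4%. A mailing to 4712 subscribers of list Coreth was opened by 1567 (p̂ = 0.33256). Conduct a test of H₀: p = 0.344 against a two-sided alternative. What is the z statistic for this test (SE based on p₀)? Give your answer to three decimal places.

p̂ = 1567/4712 = 0.332555.
SE = √(p₀(1−p₀)/n) = √(0.22566/4712) = 0.006920.
z = (0.332555 − 0.344)/0.006920 = -0.011445/0.006920 = -1.654.

z = -1.654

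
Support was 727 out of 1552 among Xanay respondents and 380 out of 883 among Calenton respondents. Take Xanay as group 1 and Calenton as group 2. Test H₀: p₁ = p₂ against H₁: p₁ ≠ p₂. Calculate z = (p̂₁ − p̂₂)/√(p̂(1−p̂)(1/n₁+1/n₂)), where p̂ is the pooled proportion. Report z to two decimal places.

z = 1.81

p̂₁ = 727/1552 ≈ 0.4684, p̂₂ = 380/883 ≈ 0.4304.
Pooled p̂ = (727+380)/(1552+883) = 1107/2435 = 0.4546.
SE = √(0.247941 × 0.00177683) = 0.0210.
z = (0.4684 − 0.4304)/0.0210 = 0.0380/0.0210 = 1.81.
Two-sided p-value ≈ 2·Φ(−1.814) = 0.0697.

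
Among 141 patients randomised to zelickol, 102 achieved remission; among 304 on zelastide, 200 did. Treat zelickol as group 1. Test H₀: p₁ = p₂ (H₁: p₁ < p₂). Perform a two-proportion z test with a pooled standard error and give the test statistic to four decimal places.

z = 1.3768

p̂₁ = 102/141 = 0.723404, p̂₂ = 200/304 = 0.657895.
Pooled p̂ = (102+200)/(141+304) = 302/445 = 0.678652.
SE = √(p̂(1−p̂)(1/n₁+1/n₂)) = √(0.678652·0.321348·0.0103817) = √(0.00226407) = 0.047582.
z = (0.723404 − 0.657895)/0.047582 = 0.065509/0.047582 = 1.3768.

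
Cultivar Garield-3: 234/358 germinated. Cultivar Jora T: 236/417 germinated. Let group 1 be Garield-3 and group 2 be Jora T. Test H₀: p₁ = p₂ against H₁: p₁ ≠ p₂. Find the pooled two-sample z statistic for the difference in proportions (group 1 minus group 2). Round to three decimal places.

p̂₁ = 234/358 ≈ 0.65363, p̂₂ = 236/417 ≈ 0.56595.
Pooled p̂ = (234+236)/(358+417) = 470/775 = 0.60645.
SE = √(p̂(1−p̂)(1/n₁+1/n₂)) = √(0.60645·0.39355·0.00519138) = √(0.00123902) = 0.03520.
z = (0.65363 − 0.56595)/0.03520 = 0.08768/0.03520 = 2.491.
p-value = 2·P(Z > 2.491) ≈ 0.0127.

z = 2.491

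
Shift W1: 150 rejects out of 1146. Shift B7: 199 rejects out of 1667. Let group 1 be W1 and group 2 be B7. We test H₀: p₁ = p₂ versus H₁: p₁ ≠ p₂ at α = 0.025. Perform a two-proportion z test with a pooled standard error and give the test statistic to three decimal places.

z = 0.910

p̂₁ = 150/1146 = 0.13089, p̂₂ = 199/1667 = 0.11938.
Pooled p̂ = (150+199)/(1146+1667) = 349/2813 = 0.12407.
SE = √(p̂(1−p̂)(1/n₁+1/n₂)) = √(0.12407·0.87593·0.00147248) = √(0.000160021) = 0.01265.
z = (0.13089 − 0.11938)/0.01265 = 0.01151/0.01265 = 0.910.
Two-sided p-value ≈ 2·Φ(−0.910) = 0.3627, so at α = 0.025 we fail to reject H₀.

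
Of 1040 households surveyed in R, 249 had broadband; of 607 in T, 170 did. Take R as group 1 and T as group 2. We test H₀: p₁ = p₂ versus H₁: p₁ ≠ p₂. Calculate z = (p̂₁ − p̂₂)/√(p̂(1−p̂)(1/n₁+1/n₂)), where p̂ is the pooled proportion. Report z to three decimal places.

z = -1.827

p̂₁ = 249/1040 ≈ 0.23942, p̂₂ = 170/607 ≈ 0.28007.
Pooled p̂ = (249+170)/(1040+607) = 419/1647 = 0.25440.
SE = √(p̂(1−p̂)(1/n₁+1/n₂)) = √(0.25440·0.74560·0.00260898) = √(0.000494876) = 0.02225.
z = (0.23942 − 0.28007)/0.02225 = -0.04065/0.02225 = -1.827.
p-value = 2·P(Z > 1.827) ≈ 0.0677.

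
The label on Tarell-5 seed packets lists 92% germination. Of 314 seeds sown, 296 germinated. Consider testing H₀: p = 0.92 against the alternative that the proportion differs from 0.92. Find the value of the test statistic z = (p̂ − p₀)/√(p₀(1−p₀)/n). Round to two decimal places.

z = 1.48

p̂ = 296/314 = 0.9427.
Under H₀, SE = √(0.92·0.08/314) = √(0.000234395) = 0.0153.
z = (0.9427 − 0.92)/0.0153 = 0.0227/0.0153 = 1.48.
Two-sided p-value ≈ 2·Φ(−1.481) = 0.1386.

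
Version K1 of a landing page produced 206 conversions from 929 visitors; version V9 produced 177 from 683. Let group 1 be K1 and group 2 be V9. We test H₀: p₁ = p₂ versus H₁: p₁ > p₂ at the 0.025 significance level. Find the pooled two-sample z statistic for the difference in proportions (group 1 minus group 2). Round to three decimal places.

p̂₁ = 206/929 ≈ 0.22174, p̂₂ = 177/683 ≈ 0.25915.
Pooled p̂ = (206+177)/(929+683) = 383/1612 = 0.23759.
SE = √(p̂(1−p̂)(1/n₁+1/n₂)) = √(0.23759·0.76241·0.00254056) = √(0.000460203) = 0.02145.
z = (0.22174 − 0.25915)/0.02145 = -0.03741/0.02145 = -1.744.
p-value = P(Z > -1.744) ≈ 0.9594, so at α = 0.025 we fail to reject H₀.

z = -1.744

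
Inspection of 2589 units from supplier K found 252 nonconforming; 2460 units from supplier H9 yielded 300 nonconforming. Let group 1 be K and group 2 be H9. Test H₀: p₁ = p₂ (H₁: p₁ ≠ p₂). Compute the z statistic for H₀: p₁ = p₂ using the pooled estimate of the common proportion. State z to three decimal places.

p̂₁ = 252/2589 = 0.097335, p̂₂ = 300/2460 = 0.121951.
Pooled p̂ = (252+300)/(2589+2460) = 552/5049 = 0.109329.
SE = √(p̂(1−p̂)(1/n₁+1/n₂)) = √(0.109329·0.890671·0.000792754) = √(7.7195e-05) = 0.008786.
z = (0.097335 − 0.121951)/0.008786 = -0.024616/0.008786 = -2.802.
Two-sided p-value ≈ 2·Φ(−2.802) = 0.0051.

z = -2.802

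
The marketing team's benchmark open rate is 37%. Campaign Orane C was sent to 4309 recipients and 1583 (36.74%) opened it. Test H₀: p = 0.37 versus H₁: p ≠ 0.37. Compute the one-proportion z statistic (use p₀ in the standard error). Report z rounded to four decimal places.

p̂ = 1583/4309 = 0.3673706.
Standard error under H₀: √(0.37×0.63/4309) = 0.0073550.
z = (0.3673706 − 0.37)/0.0073550 = -0.0026294/0.0073550 = -0.3575.
p-value = 2·P(Z > 0.357) ≈ 0.7207.

z = -0.3575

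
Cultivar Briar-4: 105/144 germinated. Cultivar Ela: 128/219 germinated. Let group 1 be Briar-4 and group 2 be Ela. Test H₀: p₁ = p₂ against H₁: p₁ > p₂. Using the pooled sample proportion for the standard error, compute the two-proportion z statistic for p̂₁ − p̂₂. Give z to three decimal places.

p̂₁ = 105/144 = 0.72917, p̂₂ = 128/219 = 0.58447.
Pooled p̂ = (105+128)/(144+219) = 233/363 = 0.64187.
SE = √(0.229872 × 0.0115107) = 0.05144.
z = (0.72917 − 0.58447)/0.05144 = 0.14470/0.05144 = 2.813.
p-value = P(Z > 2.813) ≈ 0.0025.

z = 2.813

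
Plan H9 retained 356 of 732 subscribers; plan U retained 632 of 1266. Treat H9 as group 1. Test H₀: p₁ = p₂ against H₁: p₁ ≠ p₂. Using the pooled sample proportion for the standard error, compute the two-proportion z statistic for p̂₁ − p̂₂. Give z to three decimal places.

p̂₁ = 356/732 ≈ 0.48634, p̂₂ = 632/1266 ≈ 0.49921.
Pooled p̂ = (356+632)/(732+1266) = 988/1998 = 0.49449.
SE = √(0.24997 × 0.00215601) = 0.02322.
z = (0.48634 − 0.49921)/0.02322 = -0.01287/0.02322 = -0.554.

z = -0.554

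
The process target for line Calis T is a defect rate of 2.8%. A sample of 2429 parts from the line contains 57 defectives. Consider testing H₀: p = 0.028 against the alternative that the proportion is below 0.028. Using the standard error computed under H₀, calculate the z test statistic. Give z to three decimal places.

z = -1.354

p̂ = 57/2429 ≈ 0.0234664.
Under H₀, SE = √(0.028·0.972/2429) = √(1.12046e-05) = 0.0033473.
z = (0.0234664 − 0.028)/0.0033473 = -0.0045336/0.0033473 = -1.354.
p-value = P(Z < -1.354) ≈ 0.0878.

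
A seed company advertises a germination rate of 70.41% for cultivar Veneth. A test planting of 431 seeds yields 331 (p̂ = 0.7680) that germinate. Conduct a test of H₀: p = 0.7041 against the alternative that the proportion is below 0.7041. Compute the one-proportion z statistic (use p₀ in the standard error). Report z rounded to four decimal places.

z = 2.9055

p̂ = 331/431 ≈ 0.767981.
SE = √(p₀(1−p₀)/n) = √(0.20834/431) = 0.021986.
z = (0.767981 − 0.7041)/0.021986 = 0.063881/0.021986 = 2.9055.
p-value = P(Z < 2.906) ≈ 0.9982.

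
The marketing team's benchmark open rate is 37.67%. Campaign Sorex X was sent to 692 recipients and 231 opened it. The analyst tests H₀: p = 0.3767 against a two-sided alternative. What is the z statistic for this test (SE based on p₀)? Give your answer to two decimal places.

z = -2.33

p̂ = 231/692 ≈ 0.3338.
Standard error under H₀: √(0.3767×0.6233/692) = 0.0184.
z = (0.3338 − 0.3767)/0.0184 = -0.0429/0.0184 = -2.33.
Two-sided p-value ≈ 2·Φ(−2.328) = 0.0199.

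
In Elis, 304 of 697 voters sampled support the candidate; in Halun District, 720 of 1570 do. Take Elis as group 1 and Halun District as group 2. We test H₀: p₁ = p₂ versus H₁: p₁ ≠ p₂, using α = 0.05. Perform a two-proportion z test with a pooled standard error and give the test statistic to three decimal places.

p̂₁ = 304/697 ≈ 0.43615, p̂₂ = 720/1570 ≈ 0.45860.
Pooled p̂ = (304+720)/(697+1570) = 1024/2267 = 0.45170.
SE = √(0.247667 × 0.00207166) = 0.02265.
z = (0.43615 − 0.45860)/0.02265 = -0.02245/0.02265 = -0.991.
p-value = 2·P(Z > 0.991) ≈ 0.3218, so at α = 0.05 we fail to reject H₀.

z = -0.991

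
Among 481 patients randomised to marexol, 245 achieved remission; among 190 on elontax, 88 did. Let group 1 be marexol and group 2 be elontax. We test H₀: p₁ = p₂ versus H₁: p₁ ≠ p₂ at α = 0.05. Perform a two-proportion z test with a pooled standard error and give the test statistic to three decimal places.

p̂₁ = 245/481 = 0.50936, p̂₂ = 88/190 = 0.46316.
Pooled p̂ = (245+88)/(481+190) = 333/671 = 0.49627.
SE = √(p̂(1−p̂)(1/n₁+1/n₂)) = √(0.49627·0.50373·0.00734216) = √(0.00183544) = 0.04284.
z = (0.50936 − 0.46316)/0.04284 = 0.04620/0.04284 = 1.078.
p-value = 2·P(Z > 1.078) ≈ 0.2809. With α = 0.05, fail to reject H₀.

z = 1.078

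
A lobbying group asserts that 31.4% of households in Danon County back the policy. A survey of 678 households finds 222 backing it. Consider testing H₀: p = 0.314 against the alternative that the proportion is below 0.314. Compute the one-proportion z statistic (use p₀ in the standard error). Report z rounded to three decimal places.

z = 0.754

p̂ = 222/678 = 0.32743.
Standard error under H₀: √(0.314×0.686/678) = 0.01782.
z = (0.32743 − 0.314)/0.01782 = 0.01343/0.01782 = 0.754.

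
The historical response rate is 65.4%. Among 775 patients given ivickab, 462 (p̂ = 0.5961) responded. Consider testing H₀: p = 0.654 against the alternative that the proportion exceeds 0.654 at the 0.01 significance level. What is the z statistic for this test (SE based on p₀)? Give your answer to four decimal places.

p̂ = 462/775 = 0.596129.
Under H₀, SE = √(0.654·0.346/775) = √(0.000291979) = 0.017087.
z = (0.596129 − 0.654)/0.017087 = -0.057871/0.017087 = -3.3868.
p-value = P(Z > -3.387) ≈ 0.9996; since p > α = 0.01, fail to reject H₀.

z = -3.3868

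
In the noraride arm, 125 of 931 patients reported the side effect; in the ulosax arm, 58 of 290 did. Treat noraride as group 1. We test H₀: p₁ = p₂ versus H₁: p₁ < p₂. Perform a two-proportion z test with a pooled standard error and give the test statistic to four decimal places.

z = -2.7385

p̂₁ = 125/931 = 0.134264, p̂₂ = 58/290 = 0.200000.
Pooled p̂ = (125+58)/(931+290) = 183/1221 = 0.149877.
SE = √(p̂(1−p̂)(1/n₁+1/n₂)) = √(0.149877·0.850123·0.00452239) = √(0.000576216) = 0.024004.
z = (0.134264 − 0.200000)/0.024004 = -0.065736/0.024004 = -2.7385.
p-value = P(Z < -2.738) ≈ 0.0031.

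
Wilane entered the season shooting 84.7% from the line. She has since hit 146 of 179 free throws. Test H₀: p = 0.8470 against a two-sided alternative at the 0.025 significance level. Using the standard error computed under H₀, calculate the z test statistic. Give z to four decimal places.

p̂ = 146/179 ≈ 0.815642.
Standard error under H₀: √(0.847×0.153/179) = 0.026907.
z = (0.815642 − 0.847)/0.026907 = -0.031358/0.026907 = -1.1654.
p-value = 2·P(Z > 1.165) ≈ 0.2439. With α = 0.025, fail to reject H₀.

z = -1.1654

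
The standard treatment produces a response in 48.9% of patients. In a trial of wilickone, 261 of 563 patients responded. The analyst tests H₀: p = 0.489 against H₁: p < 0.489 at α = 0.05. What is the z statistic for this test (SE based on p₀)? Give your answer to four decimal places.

p̂ = 261/563 = 0.463588.
Under H₀, SE = √(0.489·0.511/563) = √(0.000443835) = 0.021067.
z = (0.463588 − 0.489)/0.021067 = -0.025412/0.021067 = -1.2062.
p-value = P(Z < -1.206) ≈ 0.1139; since p > α = 0.05, fail to reject H₀.

z = -1.2062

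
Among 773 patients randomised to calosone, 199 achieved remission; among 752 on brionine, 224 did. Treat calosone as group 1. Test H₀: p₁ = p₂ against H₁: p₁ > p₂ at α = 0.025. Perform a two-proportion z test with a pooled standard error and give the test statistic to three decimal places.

p̂₁ = 199/773 = 0.25744, p̂₂ = 224/752 = 0.29787.
Pooled p̂ = (199+224)/(773+752) = 423/1525 = 0.27738.
SE = √(0.200439 × 0.00262345) = 0.02293.
z = (0.25744 − 0.29787)/0.02293 = -0.04043/0.02293 = -1.763.
p-value = P(Z > -1.763) ≈ 0.9611; since p > α = 0.025, fail to reject H₀.

z = -1.763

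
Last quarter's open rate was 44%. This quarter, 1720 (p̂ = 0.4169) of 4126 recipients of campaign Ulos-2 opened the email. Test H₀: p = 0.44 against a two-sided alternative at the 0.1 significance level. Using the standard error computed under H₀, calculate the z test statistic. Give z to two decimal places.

p̂ = 1720/4126 = 0.41687.
Under H₀, SE = √(0.44·0.56/4126) = √(5.97189e-05) = 0.00773.
z = (0.41687 − 0.44)/0.00773 = -0.02313/0.00773 = -2.99.
p-value = 2·P(Z > 2.993) ≈ 0.0028. With α = 0.1, reject H₀.

z = -2.99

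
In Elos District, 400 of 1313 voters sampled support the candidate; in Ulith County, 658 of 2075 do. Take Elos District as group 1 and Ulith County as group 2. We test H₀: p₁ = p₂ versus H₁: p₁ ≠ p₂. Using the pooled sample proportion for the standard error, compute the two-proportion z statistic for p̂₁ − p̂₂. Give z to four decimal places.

p̂₁ = 400/1313 = 0.304646, p̂₂ = 658/2075 = 0.317108.
Pooled p̂ = (400+658)/(1313+2075) = 1058/3388 = 0.312279.
SE = √(0.214761 × 0.00124354) = 0.016342.
z = (0.304646 − 0.317108)/0.016342 = -0.012462/0.016342 = -0.7626.
p-value = 2·P(Z > 0.763) ≈ 0.4457.

z = -0.7626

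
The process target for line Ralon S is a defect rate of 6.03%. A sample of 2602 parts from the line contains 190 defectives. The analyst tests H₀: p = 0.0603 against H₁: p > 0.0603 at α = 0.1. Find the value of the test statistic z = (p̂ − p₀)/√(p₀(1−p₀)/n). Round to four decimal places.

z = 2.7259

p̂ = 190/2602 = 0.0730208.
Under H₀, SE = √(0.0603·0.9397/2602) = √(2.17771e-05) = 0.0046666.
z = (0.0730208 − 0.0603)/0.0046666 = 0.0127208/0.0046666 = 2.7259.
p-value = P(Z > 2.726) ≈ 0.0032; since p < α = 0.1, reject H₀.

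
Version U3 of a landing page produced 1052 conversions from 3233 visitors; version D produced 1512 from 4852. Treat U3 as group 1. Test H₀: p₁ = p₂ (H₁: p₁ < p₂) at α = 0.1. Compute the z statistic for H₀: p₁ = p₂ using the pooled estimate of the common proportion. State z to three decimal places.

z = 1.303

p̂₁ = 1052/3233 ≈ 0.325394, p̂₂ = 1512/4852 ≈ 0.311624.
Pooled p̂ = (1052+1512)/(3233+4852) = 2564/8085 = 0.317130.
SE = √(p̂(1−p̂)(1/n₁+1/n₂)) = √(0.317130·0.682870·0.000515411) = √(0.000111617) = 0.010565.
z = (0.325394 − 0.311624)/0.010565 = 0.013770/0.010565 = 1.303.
p-value = P(Z < 1.303) ≈ 0.9038; since p > α = 0.1, fail to reject H₀.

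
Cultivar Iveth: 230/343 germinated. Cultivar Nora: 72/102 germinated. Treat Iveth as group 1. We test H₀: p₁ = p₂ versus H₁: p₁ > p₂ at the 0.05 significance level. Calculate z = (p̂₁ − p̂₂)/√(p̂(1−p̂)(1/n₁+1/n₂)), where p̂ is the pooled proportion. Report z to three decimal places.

z = -0.671

p̂₁ = 230/343 ≈ 0.67055, p̂₂ = 72/102 ≈ 0.70588.
Pooled p̂ = (230+72)/(343+102) = 302/445 = 0.67865.
SE = √(p̂(1−p̂)(1/n₁+1/n₂)) = √(0.67865·0.32135·0.0127194) = √(0.00277389) = 0.05267.
z = (0.67055 − 0.70588)/0.05267 = -0.03533/0.05267 = -0.671.
p-value = P(Z > -0.671) ≈ 0.7488, so at α = 0.05 we fail to reject H₀.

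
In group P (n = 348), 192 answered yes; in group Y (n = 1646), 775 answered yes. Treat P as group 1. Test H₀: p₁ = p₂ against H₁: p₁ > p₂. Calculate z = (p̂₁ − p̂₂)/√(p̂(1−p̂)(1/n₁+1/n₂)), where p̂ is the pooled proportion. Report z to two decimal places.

z = 2.74

p̂₁ = 192/348 = 0.5517, p̂₂ = 775/1646 = 0.4708.
Pooled p̂ = (192+775)/(348+1646) = 967/1994 = 0.4850.
SE = √(p̂(1−p̂)(1/n₁+1/n₂)) = √(0.4850·0.5150·0.0034811) = √(0.000869486) = 0.0295.
z = (0.5517 − 0.4708)/0.0295 = 0.0809/0.0295 = 2.74.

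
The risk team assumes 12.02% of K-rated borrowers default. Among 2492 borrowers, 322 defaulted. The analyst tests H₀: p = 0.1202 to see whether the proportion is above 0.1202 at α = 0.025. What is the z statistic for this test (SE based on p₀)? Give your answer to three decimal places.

p̂ = 322/2492 ≈ 0.12921.
SE = √(p₀(1−p₀)/n) = √(0.10575/2492) = 0.00651.
z = (0.12921 − 0.1202)/0.00651 = 0.00901/0.00651 = 1.384.
p-value = P(Z > 1.384) ≈ 0.0832. With α = 0.025, fail to reject H₀.

z = 1.384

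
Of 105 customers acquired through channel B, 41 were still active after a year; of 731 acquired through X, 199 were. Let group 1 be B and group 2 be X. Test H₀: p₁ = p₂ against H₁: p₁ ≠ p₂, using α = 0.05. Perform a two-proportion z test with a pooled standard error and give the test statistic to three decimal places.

p̂₁ = 41/105 ≈ 0.390476, p̂₂ = 199/731 ≈ 0.272230.
Pooled p̂ = (41+199)/(105+731) = 240/836 = 0.287081.
SE = √(p̂(1−p̂)(1/n₁+1/n₂)) = √(0.287081·0.712919·0.0108918) = √(0.00222918) = 0.047214.
z = (0.390476 − 0.272230)/0.047214 = 0.118246/0.047214 = 2.504.
p-value = 2·P(Z > 2.504) ≈ 0.0123, so at α = 0.05 we reject H₀.

z = 2.504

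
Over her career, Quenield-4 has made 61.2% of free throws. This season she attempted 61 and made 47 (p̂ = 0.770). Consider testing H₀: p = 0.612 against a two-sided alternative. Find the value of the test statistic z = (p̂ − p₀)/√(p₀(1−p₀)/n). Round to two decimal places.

z = 2.54

p̂ = 47/61 = 0.7705.
SE = √(p₀(1−p₀)/n) = √(0.23746/61) = 0.0624.
z = (0.7705 − 0.612)/0.0624 = 0.1585/0.0624 = 2.54.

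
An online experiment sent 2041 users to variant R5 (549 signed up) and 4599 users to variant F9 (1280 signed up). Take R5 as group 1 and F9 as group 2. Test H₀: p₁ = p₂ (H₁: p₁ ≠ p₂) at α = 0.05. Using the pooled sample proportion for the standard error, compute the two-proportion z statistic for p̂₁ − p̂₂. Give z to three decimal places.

p̂₁ = 549/2041 = 0.268986, p̂₂ = 1280/4599 = 0.278321.
Pooled p̂ = (549+1280)/(2041+4599) = 1829/6640 = 0.275452.
SE = √(0.199578 × 0.000707394) = 0.011882.
z = (0.268986 − 0.278321)/0.011882 = -0.009335/0.011882 = -0.786.
Two-sided p-value ≈ 2·Φ(−0.786) = 0.4320, so at α = 0.05 we fail to reject H₀.

z = -0.786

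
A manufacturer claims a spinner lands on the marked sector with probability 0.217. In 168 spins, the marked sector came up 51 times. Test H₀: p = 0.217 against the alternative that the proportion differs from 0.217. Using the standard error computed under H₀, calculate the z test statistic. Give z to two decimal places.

z = 2.72

p̂ = 51/168 = 0.3036.
SE = √(p₀(1−p₀)/n) = √(0.16991/168) = 0.0318.
z = (0.3036 − 0.217)/0.0318 = 0.0866/0.0318 = 2.72.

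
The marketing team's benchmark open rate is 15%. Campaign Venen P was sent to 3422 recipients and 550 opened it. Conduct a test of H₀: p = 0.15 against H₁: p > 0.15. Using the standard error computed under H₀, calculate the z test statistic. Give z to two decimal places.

p̂ = 550/3422 ≈ 0.16072.
Under H₀, SE = √(0.15·0.85/3422) = √(3.72589e-05) = 0.00610.
z = (0.16072 − 0.15)/0.00610 = 0.01072/0.00610 = 1.76.

z = 1.76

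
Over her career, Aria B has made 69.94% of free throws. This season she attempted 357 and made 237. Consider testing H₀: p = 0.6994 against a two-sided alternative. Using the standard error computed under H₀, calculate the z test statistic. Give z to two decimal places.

p̂ = 237/357 ≈ 0.6639.
Standard error under H₀: √(0.6994×0.3006/357) = 0.0243.
z = (0.6639 − 0.6994)/0.0243 = -0.0355/0.0243 = -1.46.

z = -1.46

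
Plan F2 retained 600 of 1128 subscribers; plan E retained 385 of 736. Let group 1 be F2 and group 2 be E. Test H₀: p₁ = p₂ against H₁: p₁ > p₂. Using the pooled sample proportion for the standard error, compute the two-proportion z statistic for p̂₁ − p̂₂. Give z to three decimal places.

p̂₁ = 600/1128 = 0.53191, p̂₂ = 385/736 = 0.52310.
Pooled p̂ = (600+385)/(1128+736) = 985/1864 = 0.52843.
SE = √(0.249192 × 0.00224522) = 0.02365.
z = (0.53191 − 0.52310)/0.02365 = 0.00881/0.02365 = 0.373.

z = 0.373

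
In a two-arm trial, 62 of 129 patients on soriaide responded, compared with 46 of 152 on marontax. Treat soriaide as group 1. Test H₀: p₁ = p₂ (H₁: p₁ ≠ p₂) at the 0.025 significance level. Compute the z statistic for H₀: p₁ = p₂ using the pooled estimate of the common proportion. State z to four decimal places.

z = 3.0565

p̂₁ = 62/129 ≈ 0.480620, p̂₂ = 46/152 ≈ 0.302632.
Pooled p̂ = (62+46)/(129+152) = 108/281 = 0.384342.
SE = √(0.236623 × 0.0143309) = 0.058232.
z = (0.480620 − 0.302632)/0.058232 = 0.177988/0.058232 = 3.0565.
Two-sided p-value ≈ 2·Φ(−3.057) = 0.0022, so at α = 0.025 we reject H₀.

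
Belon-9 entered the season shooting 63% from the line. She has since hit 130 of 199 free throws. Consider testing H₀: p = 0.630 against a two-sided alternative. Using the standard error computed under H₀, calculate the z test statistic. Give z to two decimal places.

z = 0.68

p̂ = 130/199 = 0.6533.
Under H₀, SE = √(0.63·0.37/199) = √(0.00117136) = 0.0342.
z = (0.6533 − 0.63)/0.0342 = 0.0233/0.0342 = 0.68.
Two-sided p-value ≈ 2·Φ(−0.680) = 0.4966.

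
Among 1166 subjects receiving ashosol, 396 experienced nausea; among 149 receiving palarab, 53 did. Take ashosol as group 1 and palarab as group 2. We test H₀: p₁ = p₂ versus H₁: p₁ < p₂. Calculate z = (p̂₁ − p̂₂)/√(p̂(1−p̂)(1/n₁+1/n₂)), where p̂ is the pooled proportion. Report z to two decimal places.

z = -0.39

p̂₁ = 396/1166 = 0.3396, p̂₂ = 53/149 = 0.3557.
Pooled p̂ = (396+53)/(1166+149) = 449/1315 = 0.3414.
SE = √(p̂(1−p̂)(1/n₁+1/n₂)) = √(0.3414·0.6586·0.00756904) = √(0.00170198) = 0.0413.
z = (0.3396 − 0.3557)/0.0413 = -0.0161/0.0413 = -0.39.
p-value = P(Z < -0.390) ≈ 0.3483.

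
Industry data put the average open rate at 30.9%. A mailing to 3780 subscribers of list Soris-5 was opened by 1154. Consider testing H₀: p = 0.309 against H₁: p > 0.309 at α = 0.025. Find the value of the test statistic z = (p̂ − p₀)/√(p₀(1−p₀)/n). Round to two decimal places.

p̂ = 1154/3780 ≈ 0.3053.
Under H₀, SE = √(0.309·0.691/3780) = √(5.64865e-05) = 0.0075.
z = (0.3053 − 0.309)/0.0075 = -0.0037/0.0075 = -0.49.
p-value = P(Z > -0.493) ≈ 0.6892, so at α = 0.025 we fail to reject H₀.

z = -0.49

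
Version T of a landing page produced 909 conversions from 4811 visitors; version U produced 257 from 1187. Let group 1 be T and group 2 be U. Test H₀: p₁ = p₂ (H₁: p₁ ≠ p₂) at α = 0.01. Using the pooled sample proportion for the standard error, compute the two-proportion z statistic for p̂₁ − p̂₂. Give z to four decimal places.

p̂₁ = 909/4811 ≈ 0.188942, p̂₂ = 257/1187 ≈ 0.216512.
Pooled p̂ = (909+257)/(4811+1187) = 1166/5998 = 0.194398.
SE = √(0.156607 × 0.00105032) = 0.012825.
z = (0.188942 − 0.216512)/0.012825 = -0.027570/0.012825 = -2.1497.
Two-sided p-value ≈ 2·Φ(−2.150) = 0.0316. With α = 0.01, fail to reject H₀.

z = -2.1497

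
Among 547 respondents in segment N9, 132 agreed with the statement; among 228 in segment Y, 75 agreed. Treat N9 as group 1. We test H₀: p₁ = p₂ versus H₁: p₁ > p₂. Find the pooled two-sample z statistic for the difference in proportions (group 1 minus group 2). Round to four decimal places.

z = -2.5125

p̂₁ = 132/547 ≈ 0.241316, p̂₂ = 75/228 ≈ 0.328947.
Pooled p̂ = (132+75)/(547+228) = 207/775 = 0.267097.
SE = √(p̂(1−p̂)(1/n₁+1/n₂)) = √(0.267097·0.732903·0.00621412) = √(0.00121645) = 0.034878.
z = (0.241316 − 0.328947)/0.034878 = -0.087631/0.034878 = -2.5125.
p-value = P(Z > -2.513) ≈ 0.9940.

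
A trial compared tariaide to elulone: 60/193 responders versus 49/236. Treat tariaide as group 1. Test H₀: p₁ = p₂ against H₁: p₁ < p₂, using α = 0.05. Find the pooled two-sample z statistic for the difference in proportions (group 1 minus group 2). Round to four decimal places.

z = 2.4439

p̂₁ = 60/193 ≈ 0.310881, p̂₂ = 49/236 ≈ 0.207627.
Pooled p̂ = (60+49)/(193+236) = 109/429 = 0.254079.
SE = √(0.189523 × 0.00941864) = 0.042250.
z = (0.310881 − 0.207627)/0.042250 = 0.103254/0.042250 = 2.4439.
p-value = P(Z < 2.444) ≈ 0.9927, so at α = 0.05 we fail to reject H₀.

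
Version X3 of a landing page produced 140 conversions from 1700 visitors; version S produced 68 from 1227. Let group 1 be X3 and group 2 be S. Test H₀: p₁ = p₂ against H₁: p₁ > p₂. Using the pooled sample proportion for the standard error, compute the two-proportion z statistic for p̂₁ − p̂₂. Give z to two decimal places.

z = 2.80

p̂₁ = 140/1700 = 0.08235, p̂₂ = 68/1227 = 0.05542.
Pooled p̂ = (140+68)/(1700+1227) = 208/2927 = 0.07106.
SE = √(0.0660126 × 0.00140323) = 0.00962.
z = (0.08235 − 0.05542)/0.00962 = 0.02693/0.00962 = 2.80.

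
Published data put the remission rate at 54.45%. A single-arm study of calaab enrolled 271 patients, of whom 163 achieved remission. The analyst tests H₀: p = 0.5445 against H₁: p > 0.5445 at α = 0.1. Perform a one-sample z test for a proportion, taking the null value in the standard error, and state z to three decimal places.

z = 1.883

p̂ = 163/271 = 0.601476.
SE = √(p₀(1−p₀)/n) = √(0.24802/271) = 0.030252.
z = (0.601476 − 0.5445)/0.030252 = 0.056976/0.030252 = 1.883.
p-value = P(Z > 1.883) ≈ 0.0298; since p < α = 0.1, reject H₀.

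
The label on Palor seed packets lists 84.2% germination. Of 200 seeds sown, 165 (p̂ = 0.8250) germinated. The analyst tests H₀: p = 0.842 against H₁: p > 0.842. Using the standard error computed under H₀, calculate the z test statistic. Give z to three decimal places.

z = -0.659

p̂ = 165/200 = 0.82500.
Under H₀, SE = √(0.842·0.158/200) = √(0.00066518) = 0.02579.
z = (0.82500 − 0.842)/0.02579 = -0.01700/0.02579 = -0.659.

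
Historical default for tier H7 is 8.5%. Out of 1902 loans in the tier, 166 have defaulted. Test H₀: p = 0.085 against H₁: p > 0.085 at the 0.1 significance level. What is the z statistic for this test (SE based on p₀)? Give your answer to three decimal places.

p̂ = 166/1902 ≈ 0.087277.
SE = √(p₀(1−p₀)/n) = √(0.077775/1902) = 0.006395.
z = (0.087277 − 0.085)/0.006395 = 0.002277/0.006395 = 0.356.
p-value = P(Z > 0.356) ≈ 0.3609. With α = 0.1, fail to reject H₀.

z = 0.356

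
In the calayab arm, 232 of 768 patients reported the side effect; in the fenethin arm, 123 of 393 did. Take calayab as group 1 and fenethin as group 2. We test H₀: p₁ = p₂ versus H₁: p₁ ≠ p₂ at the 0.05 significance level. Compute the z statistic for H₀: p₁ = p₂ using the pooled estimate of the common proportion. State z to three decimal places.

p̂₁ = 232/768 ≈ 0.30208, p̂₂ = 123/393 ≈ 0.31298.
Pooled p̂ = (232+123)/(768+393) = 355/1161 = 0.30577.
SE = √(p̂(1−p̂)(1/n₁+1/n₂)) = √(0.30577·0.69423·0.00384661) = √(0.00081654) = 0.02858.
z = (0.30208 − 0.31298)/0.02858 = -0.01090/0.02858 = -0.381.
p-value = 2·P(Z > 0.381) ≈ 0.7030. With α = 0.05, fail to reject H₀.

z = -0.381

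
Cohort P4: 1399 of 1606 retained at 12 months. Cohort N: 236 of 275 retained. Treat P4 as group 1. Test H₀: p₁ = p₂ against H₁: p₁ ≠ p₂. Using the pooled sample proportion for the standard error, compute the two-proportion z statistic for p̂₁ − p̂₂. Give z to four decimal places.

z = 0.5875

p̂₁ = 1399/1606 ≈ 0.8711083, p̂₂ = 236/275 ≈ 0.8581818.
Pooled p̂ = (1399+236)/(1606+275) = 1635/1881 = 0.8692185.
SE = √(0.113678 × 0.00425903) = 0.0220036.
z = (0.8711083 − 0.8581818)/0.0220036 = 0.0129265/0.0220036 = 0.5875.
p-value = 2·P(Z > 0.587) ≈ 0.5569.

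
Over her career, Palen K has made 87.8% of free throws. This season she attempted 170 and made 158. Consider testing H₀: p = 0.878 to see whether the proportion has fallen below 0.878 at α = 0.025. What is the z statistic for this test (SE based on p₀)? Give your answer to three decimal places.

z = 2.048

p̂ = 158/170 ≈ 0.92941.
Standard error under H₀: √(0.878×0.122/170) = 0.02510.
z = (0.92941 − 0.878)/0.02510 = 0.05141/0.02510 = 2.048.
p-value = P(Z < 2.048) ≈ 0.9797, so at α = 0.025 we fail to reject H₀.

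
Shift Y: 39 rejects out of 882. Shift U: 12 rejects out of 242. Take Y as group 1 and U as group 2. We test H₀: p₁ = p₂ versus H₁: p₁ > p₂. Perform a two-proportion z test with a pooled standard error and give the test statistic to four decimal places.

p̂₁ = 39/882 ≈ 0.044218, p̂₂ = 12/242 ≈ 0.049587.
Pooled p̂ = (39+12)/(882+242) = 51/1124 = 0.045374.
SE = √(p̂(1−p̂)(1/n₁+1/n₂)) = √(0.045374·0.954626·0.00526602) = √(0.000228097) = 0.015103.
z = (0.044218 − 0.049587)/0.015103 = -0.005369/0.015103 = -0.3555.

z = -0.3555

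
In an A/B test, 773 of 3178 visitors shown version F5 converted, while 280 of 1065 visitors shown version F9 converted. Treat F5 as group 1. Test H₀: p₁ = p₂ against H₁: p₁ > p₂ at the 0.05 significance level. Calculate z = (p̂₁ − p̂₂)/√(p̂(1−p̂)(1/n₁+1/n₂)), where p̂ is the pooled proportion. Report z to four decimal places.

z = -1.2865

p̂₁ = 773/3178 = 0.243235, p̂₂ = 280/1065 = 0.262911.
Pooled p̂ = (773+280)/(3178+1065) = 1053/4243 = 0.248173.
SE = √(p̂(1−p̂)(1/n₁+1/n₂)) = √(0.248173·0.751827·0.00125363) = √(0.000233907) = 0.015294.
z = (0.243235 − 0.262911)/0.015294 = -0.019676/0.015294 = -1.2865.
p-value = P(Z > -1.287) ≈ 0.9009; since p > α = 0.05, fail to reject H₀.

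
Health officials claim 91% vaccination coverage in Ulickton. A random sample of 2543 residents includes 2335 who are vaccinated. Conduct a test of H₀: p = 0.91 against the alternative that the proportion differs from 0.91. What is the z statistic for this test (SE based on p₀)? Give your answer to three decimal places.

p̂ = 2335/2543 ≈ 0.918207.
SE = √(p₀(1−p₀)/n) = √(0.0819/2543) = 0.005675.
z = (0.918207 − 0.91)/0.005675 = 0.008207/0.005675 = 1.446.
p-value = 2·P(Z > 1.446) ≈ 0.1481.

z = 1.446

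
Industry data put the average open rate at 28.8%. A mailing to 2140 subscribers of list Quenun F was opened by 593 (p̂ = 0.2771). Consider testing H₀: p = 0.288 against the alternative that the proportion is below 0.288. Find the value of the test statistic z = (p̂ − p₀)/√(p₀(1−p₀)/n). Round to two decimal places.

z = -1.11

p̂ = 593/2140 = 0.2771.
SE = √(p₀(1−p₀)/n) = √(0.20506/2140) = 0.0098.
z = (0.2771 − 0.288)/0.0098 = -0.0109/0.0098 = -1.11.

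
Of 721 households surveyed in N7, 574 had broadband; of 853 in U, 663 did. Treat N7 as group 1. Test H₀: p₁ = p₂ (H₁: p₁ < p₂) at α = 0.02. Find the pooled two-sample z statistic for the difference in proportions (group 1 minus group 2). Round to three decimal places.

z = 0.909

p̂₁ = 574/721 ≈ 0.79612, p̂₂ = 663/853 ≈ 0.77726.
Pooled p̂ = (574+663)/(721+853) = 1237/1574 = 0.78590.
SE = √(p̂(1−p̂)(1/n₁+1/n₂)) = √(0.78590·0.21410·0.0025593) = √(0.000430636) = 0.02075.
z = (0.79612 − 0.77726)/0.02075 = 0.01886/0.02075 = 0.909.
p-value = P(Z < 0.909) ≈ 0.8183; since p > α = 0.02, fail to reject H₀.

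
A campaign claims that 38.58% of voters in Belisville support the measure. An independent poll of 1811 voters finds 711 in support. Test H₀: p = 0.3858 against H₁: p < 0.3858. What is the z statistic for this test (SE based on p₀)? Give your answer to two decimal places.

p̂ = 711/1811 ≈ 0.39260.
SE = √(p₀(1−p₀)/n) = √(0.23696/1811) = 0.01144.
z = (0.39260 − 0.3858)/0.01144 = 0.00680/0.01144 = 0.59.

z = 0.59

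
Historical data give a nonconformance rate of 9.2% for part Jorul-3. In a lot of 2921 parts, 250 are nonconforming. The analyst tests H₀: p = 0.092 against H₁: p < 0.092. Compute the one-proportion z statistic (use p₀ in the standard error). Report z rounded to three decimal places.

p̂ = 250/2921 = 0.085587.
Standard error under H₀: √(0.092×0.908/2921) = 0.005348.
z = (0.085587 − 0.092)/0.005348 = -0.006413/0.005348 = -1.199.
p-value = P(Z < -1.199) ≈ 0.1152.

z = -1.199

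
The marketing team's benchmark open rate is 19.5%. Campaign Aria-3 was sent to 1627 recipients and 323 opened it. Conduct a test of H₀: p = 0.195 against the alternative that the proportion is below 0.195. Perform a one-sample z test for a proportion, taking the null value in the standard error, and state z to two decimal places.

z = 0.36

p̂ = 323/1627 ≈ 0.1985.
SE = √(p₀(1−p₀)/n) = √(0.15698/1627) = 0.0098.
z = (0.1985 − 0.195)/0.0098 = 0.0035/0.0098 = 0.36.
p-value = P(Z < 0.359) ≈ 0.6401.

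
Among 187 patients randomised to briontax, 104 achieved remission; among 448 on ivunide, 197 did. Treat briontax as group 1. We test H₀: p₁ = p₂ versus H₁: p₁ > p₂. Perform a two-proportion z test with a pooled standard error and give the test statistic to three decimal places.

p̂₁ = 104/187 ≈ 0.55615, p̂₂ = 197/448 ≈ 0.43973.
Pooled p̂ = (104+197)/(187+448) = 301/635 = 0.47402.
SE = √(p̂(1−p̂)(1/n₁+1/n₂)) = √(0.47402·0.52598·0.00757974) = √(0.00188982) = 0.04347.
z = (0.55615 − 0.43973)/0.04347 = 0.11642/0.04347 = 2.678.

z = 2.678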